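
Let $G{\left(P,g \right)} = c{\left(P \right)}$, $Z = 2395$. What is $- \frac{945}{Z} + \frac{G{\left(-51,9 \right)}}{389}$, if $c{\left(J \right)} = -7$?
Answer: $- \frac{76874}{186331} \approx -0.41257$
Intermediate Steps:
$G{\left(P,g \right)} = -7$
$- \frac{945}{Z} + \frac{G{\left(-51,9 \right)}}{389} = - \frac{945}{2395} - \frac{7}{389} = \left(-945\right) \frac{1}{2395} - \frac{7}{389} = - \frac{189}{479} - \frac{7}{389} = - \frac{76874}{186331}$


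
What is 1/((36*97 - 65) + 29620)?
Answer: 1/33047 ≈ 3.0260e-5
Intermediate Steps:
1/((36*97 - 65) + 29620) = 1/((3492 - 65) + 29620) = 1/(3427 + 29620) = 1/33047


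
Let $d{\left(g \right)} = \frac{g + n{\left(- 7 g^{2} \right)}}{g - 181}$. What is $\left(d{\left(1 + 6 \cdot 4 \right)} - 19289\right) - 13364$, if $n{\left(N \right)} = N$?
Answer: $- \frac{848253}{26} \approx -32625.0$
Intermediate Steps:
$d{\left(g \right)} = \frac{g - 7 g^{2}}{-181 + g}$ ($d{\left(g \right)} = \frac{g - 7 g^{2}}{g - 181} = \frac{g - 7 g^{2}}{-181 + g}$)
$\left(d{\left(1 + 6 \cdot 4 \right)} - 19289\right) - 13364 = \left(\frac{\left(1 + 6 \cdot 4\right) \left(1 - 7 \left(1 + 6 \cdot 4\right)\right)}{-181 + \left(1 + 6 \cdot 4\right)} - 19289\right) - 13364 = \left(\frac{\left(1 + 24\right) \left(1 - 7 \left(1 + 24\right)\right)}{-181 + \left(1 + 24\right)} - 19289\right) - 13364 = \left(\frac{25 \left(1 - 175\right)}{-181 + 25} - 19289\right) - 13364 = \left(\frac{25 \left(1 - 175\right)}{-156} - 19289\right) - 13364 = \left(25 \left(- \frac{1}{156}\right) \left(-174\right) - 19289\right) - 13364 = \left(\frac{725}{26} - 19289\right) - 13364 = - \frac{500789}{26} - 13364 = - \frac{848253}{26}$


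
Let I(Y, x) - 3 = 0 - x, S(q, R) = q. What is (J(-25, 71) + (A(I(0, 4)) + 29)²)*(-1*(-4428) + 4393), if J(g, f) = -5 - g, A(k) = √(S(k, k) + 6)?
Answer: 7638986 + 511618*√5 ≈ 8.7830e+6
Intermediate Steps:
I(Y, x) = 3 - x (I(Y, x) = 3 + (0 - x) = 3 - x)
A(k) = √(6 + k) (A(k) = √(k + 6) = √(6 + k))
(J(-25, 71) + (A(I(0, 4)) + 29)²)*(-1*(-4428) + 4393) = ((-5 - 1*(-25)) + (√(6 + (3 - 1*4)) + 29)²)*(-1*(-4428) + 4393) = ((-5 + 25) + (√(6 + (3 - 4)) + 29)²)*(4428 + 4393) = (20 + (√(6 - 1) + 29)²)*8821 = (20 + (√5 + 29)²)*8821 = (20 + (29 + √5)²)*8821 = 176420 + 8821*(29 + √5)²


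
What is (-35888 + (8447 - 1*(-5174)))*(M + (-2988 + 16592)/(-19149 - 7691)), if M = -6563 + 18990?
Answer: -1856661850323/6710 ≈ -2.7670e+8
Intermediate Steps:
M = 12427
(-35888 + (8447 - 1*(-5174)))*(M + (-2988 + 16592)/(-19149 - 7691)) = (-35888 + (8447 - 1*(-5174)))*(12427 + (-2988 + 16592)/(-19149 - 7691)) = (-35888 + (8447 + 5174))*(12427 + 13604/(-26840)) = (-35888 + 13621)*(12427 + 13604*(-1/26840)) = -22267*(12427 - 3401/6710) = -22267*83381769/6710 = -1856661850323/6710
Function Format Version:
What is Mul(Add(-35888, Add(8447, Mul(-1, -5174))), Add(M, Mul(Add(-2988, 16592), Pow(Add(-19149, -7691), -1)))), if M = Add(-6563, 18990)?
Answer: Rational(-1856661850323, 6710) ≈ -2.7670e+8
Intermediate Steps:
M = 12427
Mul(Add(-35888, Add(8447, Mul(-1, -5174))), Add(M, Mul(Add(-2988, 16592), Pow(Add(-19149, -7691), -1)))) = Mul(Add(-35888, Add(8447, Mul(-1, -5174))), Add(12427, Mul(Add(-2988, 16592), Pow(Add(-19149, -7691), -1)))) = Mul(Add(-35888, Add(8447, 5174)), Add(12427, Mul(13604, Pow(-26840, -1)))) = Mul(Add(-35888, 13621), Add(12427, Mul(13604, Rational(-1, 26840)))) = Mul(-22267, Add(12427, Rational(-3401, 6710))) = Mul(-22267, Rational(83381769, 6710)) = Rational(-1856661850323, 6710)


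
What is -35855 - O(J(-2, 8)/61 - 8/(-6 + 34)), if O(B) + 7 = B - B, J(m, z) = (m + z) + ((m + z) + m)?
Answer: -35848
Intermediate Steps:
J(m, z) = 2*z + 3*m (J(m, z) = (m + z) + (z + 2*m) = 2*z + 3*m)
O(B) = -7 (O(B) = -7 + (B - B) = -7 + 0 = -7)
-35855 - O(J(-2, 8)/61 - 8/(-6 + 34)) = -35855 - 1*(-7) = -35855 + 7 = -35848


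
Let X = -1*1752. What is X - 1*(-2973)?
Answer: 1221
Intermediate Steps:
X = -1752
X - 1*(-2973) = -1752 - 1*(-2973) = -1752 + 2973 = 1221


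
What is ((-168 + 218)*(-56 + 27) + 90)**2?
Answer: 1849600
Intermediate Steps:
((-168 + 218)*(-56 + 27) + 90)**2 = (50*(-29) + 90)**2 = (-1450 + 90)**2 = (-1360)**2 = 1849600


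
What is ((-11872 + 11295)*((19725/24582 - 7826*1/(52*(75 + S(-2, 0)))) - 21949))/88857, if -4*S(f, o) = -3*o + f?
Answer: 5223550144925/36647410986 ≈ 142.54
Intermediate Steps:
S(f, o) = -f/4 + 3*o/4 (S(f, o) = -(-3*o + f)/4 = -(f - 3*o)/4 = -f/4 + 3*o/4)
((-11872 + 11295)*((19725/24582 - 7826*1/(52*(75 + S(-2, 0)))) - 21949))/88857 = ((-11872 + 11295)*((19725/24582 - 7826*1/(52*(75 + (-¼*(-2) + (¾)*0)))) - 21949))/88857 = -577*((19725*(1/24582) - 7826*1/(52*(75 + (½ + 0)))) - 21949)*(1/88857) = -577*((6575/8194 - 7826*1/(52*(75 + ½))) - 21949)*(1/88857) = -577*((6575/8194 - 7826/((151/2)*52)) - 21949)*(1/88857) = -577*((6575/8194 - 7826/3926) - 21949)*(1/88857) = -577*((6575/8194 - 7826*1/3926) - 21949)*(1/88857) = -577*((6575/8194 - 301/151) - 21949)*(1/88857) = -577*(-1473569/1237294 - 21949)*(1/88857) = -577*(-27158839575/1237294)*(1/88857) = (15670650434775/1237294)*(1/88857) = 5223550144925/36647410986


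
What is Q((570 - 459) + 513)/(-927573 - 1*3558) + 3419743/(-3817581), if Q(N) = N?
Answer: -118022625551/131654370893 ≈ -0.89646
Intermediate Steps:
Q((570 - 459) + 513)/(-927573 - 1*3558) + 3419743/(-3817581) = ((570 - 459) + 513)/(-927573 - 1*3558) + 3419743/(-3817581) = (111 + 513)/(-927573 - 3558) + 3419743*(-1/3817581) = 624/(-931131) - 3419743/3817581 = 624*(-1/931131) - 3419743/3817581 = -208/310377 - 3419743/3817581 = -118022625551/131654370893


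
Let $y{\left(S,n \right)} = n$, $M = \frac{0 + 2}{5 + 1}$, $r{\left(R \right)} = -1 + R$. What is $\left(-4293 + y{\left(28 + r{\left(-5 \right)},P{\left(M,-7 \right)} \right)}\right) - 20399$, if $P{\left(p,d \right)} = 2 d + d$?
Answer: $-24713$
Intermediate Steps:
$M = \frac{1}{3}$ ($M = \frac{2}{6} = 2 \cdot \frac{1}{6} = \frac{1}{3} \approx 0.33333$)
$P{\left(p,d \right)} = 3 d$
$\left(-4293 + y{\left(28 + r{\left(-5 \right)},P{\left(M,-7 \right)} \right)}\right) - 20399 = \left(-4293 + 3 \left(-7\right)\right) - 20399 = \left(-4293 - 21\right) - 20399 = -4314 - 20399 = -24713$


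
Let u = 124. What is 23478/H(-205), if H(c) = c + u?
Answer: -7826/27 ≈ -289.85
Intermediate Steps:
H(c) = 124 + c (H(c) = c + 124 = 124 + c)
23478/H(-205) = 23478/(124 - 205) = 23478/(-81) = 23478*(-1/81) = -7826/27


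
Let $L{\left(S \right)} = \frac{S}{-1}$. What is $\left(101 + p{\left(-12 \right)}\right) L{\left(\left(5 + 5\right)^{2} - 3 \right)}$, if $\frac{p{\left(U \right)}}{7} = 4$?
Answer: $-12513$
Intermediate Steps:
$p{\left(U \right)} = 28$ ($p{\left(U \right)} = 7 \cdot 4 = 28$)
$L{\left(S \right)} = - S$ ($L{\left(S \right)} = S \left(-1\right) = - S$)
$\left(101 + p{\left(-12 \right)}\right) L{\left(\left(5 + 5\right)^{2} - 3 \right)} = \left(101 + 28\right) \left(- (\left(5 + 5\right)^{2} - 3)\right) = 129 \left(- (10^{2} - 3)\right) = 129 \left(- (100 - 3)\right) = 129 \left(\left(-1\right) 97\right) = 129 \left(-97\right) = -12513$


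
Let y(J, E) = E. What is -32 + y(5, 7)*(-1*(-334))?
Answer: 2306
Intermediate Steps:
-32 + y(5, 7)*(-1*(-334)) = -32 + 7*(-1*(-334)) = -32 + 7*334 = -32 + 2338 = 2306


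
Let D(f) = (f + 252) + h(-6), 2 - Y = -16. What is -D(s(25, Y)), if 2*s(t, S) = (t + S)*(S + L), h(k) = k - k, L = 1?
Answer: -1321/2 ≈ -660.50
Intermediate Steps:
h(k) = 0
Y = 18 (Y = 2 - 1*(-16) = 2 + 16 = 18)
s(t, S) = (1 + S)*(S + t)/2 (s(t, S) = ((t + S)*(S + 1))/2 = ((S + t)*(1 + S))/2 = ((1 + S)*(S + t))/2 = (1 + S)*(S + t)/2)
D(f) = 252 + f (D(f) = (f + 252) + 0 = (252 + f) + 0 = 252 + f)
-D(s(25, Y)) = -(252 + ((1/2)*18 + (1/2)*25 + (1/2)*18**2 + (1/2)*18*25)) = -(252 + (9 + 25/2 + (1/2)*324 + 225)) = -(252 + (9 + 25/2 + 162 + 225)) = -(252 + 817/2) = -1*1321/2 = -1321/2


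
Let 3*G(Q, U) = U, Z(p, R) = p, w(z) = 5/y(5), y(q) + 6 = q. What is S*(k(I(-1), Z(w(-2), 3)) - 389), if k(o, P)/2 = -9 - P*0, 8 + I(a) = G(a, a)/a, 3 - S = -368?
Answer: -150997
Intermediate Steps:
S = 371 (S = 3 - 1*(-368) = 3 + 368 = 371)
y(q) = -6 + q
w(z) = -5 (w(z) = 5/(-6 + 5) = 5/(-1) = 5*(-1) = -5)
G(Q, U) = U/3
I(a) = -23/3 (I(a) = -8 + (a/3)/a = -8 + ⅓ = -23/3)
k(o, P) = -18 (k(o, P) = 2*(-9 - P*0) = 2*(-9 - 1*0) = 2*(-9 + 0) = 2*(-9) = -18)
S*(k(I(-1), Z(w(-2), 3)) - 389) = 371*(-18 - 389) = 371*(-407) = -150997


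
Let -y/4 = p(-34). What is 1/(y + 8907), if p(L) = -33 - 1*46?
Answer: 1/9223 ≈ 0.00010842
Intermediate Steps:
p(L) = -79 (p(L) = -33 - 46 = -79)
y = 316 (y = -4*(-79) = 316)
1/(y + 8907) = 1/(316 + 8907) = 1/9223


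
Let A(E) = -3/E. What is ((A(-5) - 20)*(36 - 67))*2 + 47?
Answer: 6249/5 ≈ 1249.8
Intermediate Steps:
((A(-5) - 20)*(36 - 67))*2 + 47 = ((-3/(-5) - 20)*(36 - 67))*2 + 47 = ((-3*(-⅕) - 20)*(-31))*2 + 47 = ((⅗ - 20)*(-31))*2 + 47 = -97/5*(-31)*2 + 47 = (3007/5)*2 + 47 = 6014/5 + 47 = 6249/5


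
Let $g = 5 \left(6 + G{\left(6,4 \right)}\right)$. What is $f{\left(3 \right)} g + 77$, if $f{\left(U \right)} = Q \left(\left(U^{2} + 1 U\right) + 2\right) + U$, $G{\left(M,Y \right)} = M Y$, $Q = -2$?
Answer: $-3673$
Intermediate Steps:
$f{\left(U \right)} = -4 - U - 2 U^{2}$ ($f{\left(U \right)} = - 2 \left(\left(U^{2} + 1 U\right) + 2\right) + U = - 2 \left(\left(U^{2} + U\right) + 2\right) + U = - 2 \left(\left(U + U^{2}\right) + 2\right) + U = - 2 \left(2 + U + U^{2}\right) + U = \left(-4 - 2 U - 2 U^{2}\right) + U = -4 - U - 2 U^{2}$)
$g = 150$ ($g = 5 \left(6 + 6 \cdot 4\right) = 5 \left(6 + 24\right) = 5 \cdot 30 = 150$)
$f{\left(3 \right)} g + 77 = \left(-4 - 3 - 2 \cdot 3^{2}\right) 150 + 77 = \left(-4 - 3 - 18\right) 150 + 77 = \left(-25\right) 150 + 77 = -3750 + 77 = -3673$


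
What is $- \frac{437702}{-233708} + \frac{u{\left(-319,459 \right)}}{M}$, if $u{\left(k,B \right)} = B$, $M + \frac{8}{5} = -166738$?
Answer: $\frac{45546865267}{24355236523} \approx 1.8701$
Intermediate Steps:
$M = - \frac{833698}{5}$ ($M = - \frac{8}{5} - 166738 = - \frac{833698}{5} \approx -1.6674 \cdot 10^{5}$)
$- \frac{437702}{-233708} + \frac{u{\left(-319,459 \right)}}{M} = - \frac{437702}{-233708} + \frac{459}{- \frac{833698}{5}} = \left(-437702\right) \left(- \frac{1}{233708}\right) + 459 \left(- \frac{5}{833698}\right) = \frac{218851}{116854} - \frac{2295}{833698} = \frac{45546865267}{24355236523}$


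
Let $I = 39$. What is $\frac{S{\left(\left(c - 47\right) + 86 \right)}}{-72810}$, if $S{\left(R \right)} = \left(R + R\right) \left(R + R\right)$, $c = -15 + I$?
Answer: $- \frac{882}{4045} \approx -0.21805$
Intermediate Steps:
$c = 24$ ($c = -15 + 39 = 24$)
$S{\left(R \right)} = 4 R^{2}$ ($S{\left(R \right)} = 2 R 2 R = 4 R^{2}$)
$\frac{S{\left(\left(c - 47\right) + 86 \right)}}{-72810} = \frac{4 \left(\left(24 - 47\right) + 86\right)^{2}}{-72810} = 4 \left(-23 + 86\right)^{2} \left(- \frac{1}{72810}\right) = 4 \cdot 63^{2} \left(- \frac{1}{72810}\right) = 4 \cdot 3969 \left(- \frac{1}{72810}\right) = 15876 \left(- \frac{1}{72810}\right) = - \frac{882}{4045}$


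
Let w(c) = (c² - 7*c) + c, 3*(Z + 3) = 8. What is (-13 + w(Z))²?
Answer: 9604/81 ≈ 118.57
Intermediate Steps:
Z = -⅓ (Z = -3 + (⅓)*8 = -3 + 8/3 = -⅓ ≈ -0.33333)
w(c) = c² - 6*c
(-13 + w(Z))² = (-13 - (-6 - ⅓)/3)² = (-13 - ⅓*(-19/3))² = (-13 + 19/9)² = (-98/9)² = 9604/81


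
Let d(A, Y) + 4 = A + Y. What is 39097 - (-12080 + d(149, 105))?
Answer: 50927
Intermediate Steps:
d(A, Y) = -4 + A + Y (d(A, Y) = -4 + (A + Y) = -4 + A + Y)
39097 - (-12080 + d(149, 105)) = 39097 - (-12080 + (-4 + 149 + 105)) = 39097 - (-12080 + 250) = 39097 - 1*(-11830) = 39097 + 11830 = 50927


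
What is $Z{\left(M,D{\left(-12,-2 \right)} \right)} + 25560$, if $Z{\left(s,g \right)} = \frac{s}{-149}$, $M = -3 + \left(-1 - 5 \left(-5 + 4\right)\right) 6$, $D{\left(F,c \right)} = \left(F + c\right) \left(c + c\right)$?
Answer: $\frac{3808419}{149} \approx 25560.0$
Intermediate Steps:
$D{\left(F,c \right)} = 2 c \left(F + c\right)$ ($D{\left(F,c \right)} = \left(F + c\right) 2 c = 2 c \left(F + c\right)$)
$M = 21$ ($M = -3 + \left(-1 - -5\right) 6 = -3 + \left(-1 + 5\right) 6 = -3 + 4 \cdot 6 = -3 + 24 = 21$)
$Z{\left(s,g \right)} = - \frac{s}{149}$ ($Z{\left(s,g \right)} = s \left(- \frac{1}{149}\right) = - \frac{s}{149}$)
$Z{\left(M,D{\left(-12,-2 \right)} \right)} + 25560 = \left(- \frac{1}{149}\right) 21 + 25560 = - \frac{21}{149} + 25560 = \frac{3808419}{149}$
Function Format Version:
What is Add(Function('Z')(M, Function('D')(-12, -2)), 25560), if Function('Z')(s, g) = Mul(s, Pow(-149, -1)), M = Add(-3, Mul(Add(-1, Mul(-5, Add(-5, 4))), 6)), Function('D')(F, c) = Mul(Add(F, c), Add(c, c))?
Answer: Rational(3808419, 149) ≈ 25560.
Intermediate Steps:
Function('D')(F, c) = Mul(2, c, Add(F, c)) (Function('D')(F, c) = Mul(Add(F, c), Mul(2, c)) = Mul(2, c, Add(F, c)))
M = 21 (M = Add(-3, Mul(Add(-1, Mul(-5, -1)), 6)) = Add(-3, Mul(Add(-1, 5), 6)) = Add(-3, Mul(4, 6)) = Add(-3, 24) = 21)
Function('Z')(s, g) = Mul(Rational(-1, 149), s) (Function('Z')(s, g) = Mul(s, Rational(-1, 149)) = Mul(Rational(-1, 149), s))
Add(Function('Z')(M, Function('D')(-12, -2)), 25560) = Add(Mul(Rational(-1, 149), 21), 25560) = Add(Rational(-21, 149), 25560) = Rational(3808419, 149)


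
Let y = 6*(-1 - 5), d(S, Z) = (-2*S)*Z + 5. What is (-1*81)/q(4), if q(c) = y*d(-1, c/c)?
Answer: 9/28 ≈ 0.32143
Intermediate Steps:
d(S, Z) = 5 - 2*S*Z (d(S, Z) = -2*S*Z + 5 = 5 - 2*S*Z)
y = -36 (y = 6*(-6) = -36)
q(c) = -252 (q(c) = -36*(5 - 2*(-1)*c/c) = -36*(5 - 2*(-1)*1) = -36*(5 + 2) = -36*7 = -252)
(-1*81)/q(4) = -1*81/(-252) = -81*(-1/252) = 9/28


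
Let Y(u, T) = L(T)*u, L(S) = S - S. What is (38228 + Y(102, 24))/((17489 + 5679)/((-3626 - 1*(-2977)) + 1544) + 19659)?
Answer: 34214060/17617973 ≈ 1.9420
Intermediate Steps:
L(S) = 0
Y(u, T) = 0 (Y(u, T) = 0*u = 0)
(38228 + Y(102, 24))/((17489 + 5679)/((-3626 - 1*(-2977)) + 1544) + 19659) = (38228 + 0)/((17489 + 5679)/((-3626 - 1*(-2977)) + 1544) + 19659) = 38228/(23168/((-3626 + 2977) + 1544) + 19659) = 38228/(23168/(-649 + 1544) + 19659) = 38228/(23168/895 + 19659) = 38228/(17617973/895) = 38228*(895/17617973) = 34214060/17617973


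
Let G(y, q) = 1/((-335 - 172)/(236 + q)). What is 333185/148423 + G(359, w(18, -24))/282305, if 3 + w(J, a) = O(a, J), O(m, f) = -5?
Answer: 121344224967/54054914485 ≈ 2.2448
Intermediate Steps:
w(J, a) = -8 (w(J, a) = -3 - 5 = -8)
G(y, q) = -236/507 - q/507 (G(y, q) = 1/(-507/(236 + q)) = -236/507 - q/507)
333185/148423 + G(359, w(18, -24))/282305 = 333185/148423 + (-236/507 - 1/507*(-8))/282305 = 333185*(1/148423) + (-236/507 + 8/507)*(1/282305) = 333185/148423 - 76/169*1/282305 = 333185/148423 - 76/47709545 = 121344224967/54054914485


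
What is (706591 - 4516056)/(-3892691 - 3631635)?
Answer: 3809465/7524326 ≈ 0.50629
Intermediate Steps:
(706591 - 4516056)/(-3892691 - 3631635) = -3809465/(-7524326) = -3809465*(-1/7524326) = 3809465/7524326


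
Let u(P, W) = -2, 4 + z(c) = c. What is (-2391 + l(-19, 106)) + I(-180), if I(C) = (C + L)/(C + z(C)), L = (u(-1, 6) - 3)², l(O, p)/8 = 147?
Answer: -442105/364 ≈ -1214.6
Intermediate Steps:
z(c) = -4 + c
l(O, p) = 1176 (l(O, p) = 8*147 = 1176)
L = 25 (L = (-2 - 3)² = (-5)² = 25)
I(C) = (25 + C)/(-4 + 2*C) (I(C) = (C + 25)/(C + (-4 + C)) = (25 + C)/(-4 + 2*C))
(-2391 + l(-19, 106)) + I(-180) = (-2391 + 1176) + (25 - 180)/(2*(-2 - 180)) = -1215 + (½)*(-155)/(-182) = -1215 + (½)*(-1/182)*(-155) = -1215 + 155/364 = -442105/364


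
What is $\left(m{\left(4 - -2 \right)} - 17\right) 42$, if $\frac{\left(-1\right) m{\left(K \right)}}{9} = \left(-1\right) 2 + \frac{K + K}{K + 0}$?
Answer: $-714$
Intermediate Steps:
$m{\left(K \right)} = 0$ ($m{\left(K \right)} = - 9 \left(\left(-1\right) 2 + \frac{K + K}{K + 0}\right) = - 9 \left(-2 + \frac{2 K}{K}\right) = - 9 \left(-2 + 2\right) = \left(-9\right) 0 = 0$)
$\left(m{\left(4 - -2 \right)} - 17\right) 42 = \left(0 - 17\right) 42 = \left(-17\right) 42 = -714$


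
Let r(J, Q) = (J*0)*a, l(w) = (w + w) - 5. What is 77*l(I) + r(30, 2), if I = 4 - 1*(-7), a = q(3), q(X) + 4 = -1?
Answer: 1309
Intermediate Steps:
q(X) = -5 (q(X) = -4 - 1 = -5)
a = -5
I = 11 (I = 4 + 7 = 11)
l(w) = -5 + 2*w (l(w) = 2*w - 5 = -5 + 2*w)
r(J, Q) = 0 (r(J, Q) = (J*0)*(-5) = 0*(-5) = 0)
77*l(I) + r(30, 2) = 77*(-5 + 2*11) + 0 = 77*(-5 + 22) + 0 = 77*17 + 0 = 1309 + 0 = 1309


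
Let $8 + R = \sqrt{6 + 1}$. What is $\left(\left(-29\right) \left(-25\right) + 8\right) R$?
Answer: $-5864 + 733 \sqrt{7} \approx -3924.7$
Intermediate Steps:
$R = -8 + \sqrt{7}$ ($R = -8 + \sqrt{6 + 1} = -8 + \sqrt{7} \approx -5.3542$)
$\left(\left(-29\right) \left(-25\right) + 8\right) R = \left(\left(-29\right) \left(-25\right) + 8\right) \left(-8 + \sqrt{7}\right) = \left(725 + 8\right) \left(-8 + \sqrt{7}\right) = 733 \left(-8 + \sqrt{7}\right) = -5864 + 733 \sqrt{7}$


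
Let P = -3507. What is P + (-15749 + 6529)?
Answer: -12727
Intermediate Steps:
P + (-15749 + 6529) = -3507 + (-15749 + 6529) = -3507 - 9220 = -12727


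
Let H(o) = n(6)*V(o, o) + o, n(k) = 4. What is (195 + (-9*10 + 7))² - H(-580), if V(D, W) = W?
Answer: 15444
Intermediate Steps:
H(o) = 5*o (H(o) = 4*o + o = 5*o)
(195 + (-9*10 + 7))² - H(-580) = (195 + (-9*10 + 7))² - 5*(-580) = (195 + (-90 + 7))² - 1*(-2900) = (195 - 83)² + 2900 = 112² + 2900 = 12544 + 2900 = 15444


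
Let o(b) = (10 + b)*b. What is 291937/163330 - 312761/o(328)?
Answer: -9358975281/9053708560 ≈ -1.0337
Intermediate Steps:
o(b) = b*(10 + b)
291937/163330 - 312761/o(328) = 291937/163330 - 312761*1/(328*(10 + 328)) = 291937*(1/163330) - 312761/(328*338) = 291937/163330 - 312761/110864 = -9358975281/9053708560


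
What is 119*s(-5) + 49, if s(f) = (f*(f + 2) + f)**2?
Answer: 11949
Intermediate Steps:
s(f) = (f + f*(2 + f))**2 (s(f) = (f*(2 + f) + f)**2 = (f + f*(2 + f))**2)
119*s(-5) + 49 = 119*((-5)**2*(3 - 5)**2) + 49 = 119*(25*(-2)**2) + 49 = 119*(25*4) + 49 = 119*100 + 49 = 11900 + 49 = 11949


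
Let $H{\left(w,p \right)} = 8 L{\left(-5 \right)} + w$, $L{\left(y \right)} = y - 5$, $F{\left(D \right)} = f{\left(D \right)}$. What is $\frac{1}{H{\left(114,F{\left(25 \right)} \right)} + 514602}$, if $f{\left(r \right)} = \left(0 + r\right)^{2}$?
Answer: $\frac{1}{514636} \approx 1.9431 \cdot 10^{-6}$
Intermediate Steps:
$f{\left(r \right)} = r^{2}$
$F{\left(D \right)} = D^{2}$
$L{\left(y \right)} = -5 + y$
$H{\left(w,p \right)} = -80 + w$ ($H{\left(w,p \right)} = 8 \left(-5 - 5\right) + w = 8 \left(-10\right) + w = -80 + w$)
$\frac{1}{H{\left(114,F{\left(25 \right)} \right)} + 514602} = \frac{1}{\left(-80 + 114\right) + 514602} = \frac{1}{34 + 514602} = \frac{1}{514636}$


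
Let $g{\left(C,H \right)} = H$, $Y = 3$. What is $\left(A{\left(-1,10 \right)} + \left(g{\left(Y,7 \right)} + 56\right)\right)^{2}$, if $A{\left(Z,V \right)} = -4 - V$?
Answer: $2401$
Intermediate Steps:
$\left(A{\left(-1,10 \right)} + \left(g{\left(Y,7 \right)} + 56\right)\right)^{2} = \left(\left(-4 - 10\right) + \left(7 + 56\right)\right)^{2} = \left(\left(-4 - 10\right) + 63\right)^{2} = \left(-14 + 63\right)^{2} = 49^{2} = 2401$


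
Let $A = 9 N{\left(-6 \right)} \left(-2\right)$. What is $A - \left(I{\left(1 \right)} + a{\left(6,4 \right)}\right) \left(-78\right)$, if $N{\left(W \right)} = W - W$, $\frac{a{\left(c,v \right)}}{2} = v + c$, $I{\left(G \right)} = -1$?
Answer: $1482$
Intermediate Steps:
$a{\left(c,v \right)} = 2 c + 2 v$ ($a{\left(c,v \right)} = 2 \left(v + c\right) = 2 \left(c + v\right) = 2 c + 2 v$)
$N{\left(W \right)} = 0$
$A = 0$ ($A = 9 \cdot 0 \left(-2\right) = 0 \left(-2\right) = 0$)
$A - \left(I{\left(1 \right)} + a{\left(6,4 \right)}\right) \left(-78\right) = 0 - \left(-1 + \left(2 \cdot 6 + 2 \cdot 4\right)\right) \left(-78\right) = 0 - \left(-1 + \left(12 + 8\right)\right) \left(-78\right) = 0 - \left(-1 + 20\right) \left(-78\right) = 0 - 19 \left(-78\right) = 0 - -1482 = 0 + 1482 = 1482$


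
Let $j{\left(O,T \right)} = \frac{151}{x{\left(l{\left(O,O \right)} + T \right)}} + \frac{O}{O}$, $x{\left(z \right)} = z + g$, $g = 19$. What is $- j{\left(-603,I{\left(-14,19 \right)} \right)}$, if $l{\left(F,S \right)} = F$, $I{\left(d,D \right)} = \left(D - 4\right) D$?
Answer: $- \frac{148}{299} \approx -0.49498$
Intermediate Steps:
$I{\left(d,D \right)} = D \left(-4 + D\right)$ ($I{\left(d,D \right)} = \left(-4 + D\right) D = D \left(-4 + D\right)$)
$x{\left(z \right)} = 19 + z$ ($x{\left(z \right)} = z + 19 = 19 + z$)
$j{\left(O,T \right)} = 1 + \frac{151}{19 + O + T}$ ($j{\left(O,T \right)} = \frac{151}{19 + \left(O + T\right)} + \frac{O}{O} = \frac{151}{19 + O + T} + 1 = 1 + \frac{151}{19 + O + T}$)
$- j{\left(-603,I{\left(-14,19 \right)} \right)} = - \frac{170 - 603 + 19 \left(-4 + 19\right)}{19 - 603 + 19 \left(-4 + 19\right)} = - \frac{170 - 603 + 19 \cdot 15}{19 - 603 + 19 \cdot 15} = - \frac{170 - 603 + 285}{19 - 603 + 285} = - \frac{-148}{-299} = - \frac{\left(-1\right) \left(-148\right)}{299} = \left(-1\right) \frac{148}{299} = - \frac{148}{299}$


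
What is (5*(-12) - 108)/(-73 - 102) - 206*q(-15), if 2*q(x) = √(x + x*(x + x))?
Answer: 24/25 - 103*√435 ≈ -2147.3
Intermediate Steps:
q(x) = √(x + 2*x²)/2 (q(x) = √(x + x*(x + x))/2 = √(x + x*(2*x))/2 = √(x + 2*x²)/2)
(5*(-12) - 108)/(-73 - 102) - 206*q(-15) = (5*(-12) - 108)/(-73 - 102) - 103*√(-15*(1 + 2*(-15))) = (-60 - 108)/(-175) - 103*√(-15*(1 - 30)) = -168*(-1/175) - 103*√(-15*(-29)) = 24/25 - 103*√435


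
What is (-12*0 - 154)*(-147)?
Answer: 22638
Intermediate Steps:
(-12*0 - 154)*(-147) = (0 - 154)*(-147) = -154*(-147) = 22638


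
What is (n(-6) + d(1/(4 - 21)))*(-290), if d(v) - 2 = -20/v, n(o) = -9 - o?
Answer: -98310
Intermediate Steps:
d(v) = 2 - 20/v
(n(-6) + d(1/(4 - 21)))*(-290) = ((-9 - 1*(-6)) + (2 - 20/(1/(4 - 21))))*(-290) = ((-9 + 6) + (2 - 20/(1/(-17))))*(-290) = (-3 + (2 - 20/(-1/17)))*(-290) = (-3 + (2 - 20*(-17)))*(-290) = (-3 + (2 + 340))*(-290) = (-3 + 342)*(-290) = 339*(-290) = -98310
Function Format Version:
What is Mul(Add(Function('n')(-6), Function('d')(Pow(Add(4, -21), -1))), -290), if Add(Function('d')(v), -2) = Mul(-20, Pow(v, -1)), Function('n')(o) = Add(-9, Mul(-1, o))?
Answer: -98310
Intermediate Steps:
Function('d')(v) = Add(2, Mul(-20, Pow(v, -1)))
Mul(Add(Function('n')(-6), Function('d')(Pow(Add(4, -21), -1))), -290) = Mul(Add(Add(-9, Mul(-1, -6)), Add(2, Mul(-20, Pow(Pow(Add(4, -21), -1), -1)))), -290) = Mul(Add(Add(-9, 6), Add(2, Mul(-20, Pow(Pow(-17, -1), -1)))), -290) = Mul(Add(-3, Add(2, Mul(-20, Pow(Rational(-1, 17), -1)))), -290) = Mul(Add(-3, Add(2, Mul(-20, -17))), -290) = Mul(Add(-3, Add(2, 340)), -290) = Mul(Add(-3, 342), -290) = Mul(339, -290) = -98310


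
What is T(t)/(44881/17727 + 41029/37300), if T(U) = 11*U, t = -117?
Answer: -850986407700/2401382383 ≈ -354.37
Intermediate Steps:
T(t)/(44881/17727 + 41029/37300) = (11*(-117))/(44881/17727 + 41029/37300) = -1287/(44881*(1/17727) + 41029*(1/37300)) = -1287/(44881/17727 + 41029/37300) = -1287/2401382383/661217100 = -1287*661217100/2401382383 = -850986407700/2401382383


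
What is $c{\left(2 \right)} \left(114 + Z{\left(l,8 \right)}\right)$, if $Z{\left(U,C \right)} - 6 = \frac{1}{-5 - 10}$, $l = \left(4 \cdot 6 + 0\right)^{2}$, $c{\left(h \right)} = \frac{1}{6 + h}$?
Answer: $\frac{1799}{120} \approx 14.992$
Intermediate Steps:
$l = 576$ ($l = \left(24 + 0\right)^{2} = 24^{2} = 576$)
$Z{\left(U,C \right)} = \frac{89}{15}$ ($Z{\left(U,C \right)} = 6 + \frac{1}{-5 - 10} = 6 + \frac{1}{-15} = 6 - \frac{1}{15} = \frac{89}{15}$)
$c{\left(2 \right)} \left(114 + Z{\left(l,8 \right)}\right) = \frac{114 + \frac{89}{15}}{6 + 2} = \frac{1}{8} \cdot \frac{1799}{15} = \frac{1799}{120}$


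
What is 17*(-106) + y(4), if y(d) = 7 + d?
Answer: -1791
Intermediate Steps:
17*(-106) + y(4) = 17*(-106) + (7 + 4) = -1802 + 11 = -1791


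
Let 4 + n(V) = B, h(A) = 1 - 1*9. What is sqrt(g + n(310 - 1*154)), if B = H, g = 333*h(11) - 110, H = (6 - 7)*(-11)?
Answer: I*sqrt(2767) ≈ 52.602*I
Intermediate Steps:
h(A) = -8 (h(A) = 1 - 9 = -8)
H = 11 (H = -1*(-11) = 11)
g = -2774 (g = 333*(-8) - 110 = -2664 - 110 = -2774)
B = 11
n(V) = 7 (n(V) = -4 + 11 = 7)
sqrt(g + n(310 - 1*154)) = sqrt(-2774 + 7) = sqrt(-2767) = I*sqrt(2767)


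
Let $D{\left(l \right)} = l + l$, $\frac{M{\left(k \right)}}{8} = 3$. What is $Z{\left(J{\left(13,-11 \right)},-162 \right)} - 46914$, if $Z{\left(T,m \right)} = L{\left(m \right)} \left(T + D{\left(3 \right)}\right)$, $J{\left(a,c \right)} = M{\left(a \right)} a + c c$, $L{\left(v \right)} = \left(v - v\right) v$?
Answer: $-46914$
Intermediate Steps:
$M{\left(k \right)} = 24$ ($M{\left(k \right)} = 8 \cdot 3 = 24$)
$D{\left(l \right)} = 2 l$
$L{\left(v \right)} = 0$ ($L{\left(v \right)} = 0 v = 0$)
$J{\left(a,c \right)} = c^{2} + 24 a$ ($J{\left(a,c \right)} = 24 a + c c = 24 a + c^{2} = c^{2} + 24 a$)
$Z{\left(T,m \right)} = 0$ ($Z{\left(T,m \right)} = 0 \left(T + 2 \cdot 3\right) = 0 \left(T + 6\right) = 0 \left(6 + T\right) = 0$)
$Z{\left(J{\left(13,-11 \right)},-162 \right)} - 46914 = 0 - 46914 = -46914$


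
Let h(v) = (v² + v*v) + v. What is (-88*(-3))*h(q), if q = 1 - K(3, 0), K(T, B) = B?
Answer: 792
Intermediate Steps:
q = 1 (q = 1 - 1*0 = 1 + 0 = 1)
h(v) = v + 2*v² (h(v) = (v² + v²) + v = 2*v² + v = v + 2*v²)
(-88*(-3))*h(q) = (-88*(-3))*(1*(1 + 2*1)) = 264*(1*(1 + 2)) = 264*(1*3) = 264*3 = 792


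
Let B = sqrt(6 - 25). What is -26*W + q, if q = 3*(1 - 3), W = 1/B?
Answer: -6 + 26*I*sqrt(19)/19 ≈ -6.0 + 5.9648*I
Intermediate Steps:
B = I*sqrt(19) (B = sqrt(-19) = I*sqrt(19) ≈ 4.3589*I)
W = -I*sqrt(19)/19 (W = 1/(I*sqrt(19)) = -I*sqrt(19)/19 ≈ -0.22942*I)
q = -6 (q = 3*(-2) = -6)
-26*W + q = -(-26)*I*sqrt(19)/19 - 6 = 26*I*sqrt(19)/19 - 6 = -6 + 26*I*sqrt(19)/19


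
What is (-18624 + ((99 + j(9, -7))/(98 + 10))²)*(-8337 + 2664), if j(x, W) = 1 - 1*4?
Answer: 2852535680/27 ≈ 1.0565e+8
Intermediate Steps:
j(x, W) = -3 (j(x, W) = 1 - 4 = -3)
(-18624 + ((99 + j(9, -7))/(98 + 10))²)*(-8337 + 2664) = (-18624 + ((99 - 3)/(98 + 10))²)*(-8337 + 2664) = (-18624 + (96/108)²)*(-5673) = (-18624 + (96*(1/108))²)*(-5673) = (-18624 + (8/9)²)*(-5673) = (-18624 + 64/81)*(-5673) = -1508480/81*(-5673) = 2852535680/27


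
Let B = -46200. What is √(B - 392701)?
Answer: I*√438901 ≈ 662.5*I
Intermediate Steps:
√(B - 392701) = √(-46200 - 392701) = √(-438901) = I*√438901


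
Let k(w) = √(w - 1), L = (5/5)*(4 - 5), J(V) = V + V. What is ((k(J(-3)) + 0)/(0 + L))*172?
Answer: -172*I*√7 ≈ -455.07*I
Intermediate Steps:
J(V) = 2*V
L = -1 (L = (5*(⅕))*(-1) = 1*(-1) = -1)
k(w) = √(-1 + w)
((k(J(-3)) + 0)/(0 + L))*172 = ((√(-1 + 2*(-3)) + 0)/(0 - 1))*172 = ((√(-1 - 6) + 0)/(-1))*172 = ((√(-7) + 0)*(-1))*172 = ((I*√7 + 0)*(-1))*172 = ((I*√7)*(-1))*172 = -I*√7*172 = -172*I*√7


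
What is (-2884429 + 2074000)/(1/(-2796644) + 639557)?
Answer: -755493800092/596204415569 ≈ -1.2672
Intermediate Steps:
(-2884429 + 2074000)/(1/(-2796644) + 639557) = -810429/(-1/2796644 + 639557) = -810429/1788613246707/2796644 = -810429*2796644/1788613246707 = -755493800092/596204415569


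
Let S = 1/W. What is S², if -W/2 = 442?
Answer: 1/781456 ≈ 1.2797e-6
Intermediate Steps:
W = -884 (W = -2*442 = -884)
S = -1/884 (S = 1/(-884) = -1/884 ≈ -0.0011312)
S² = (-1/884)² = 1/781456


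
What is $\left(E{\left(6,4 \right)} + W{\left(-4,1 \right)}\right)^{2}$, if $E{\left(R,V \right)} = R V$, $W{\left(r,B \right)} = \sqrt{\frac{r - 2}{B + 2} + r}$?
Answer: $\left(24 + i \sqrt{6}\right)^{2} \approx 570.0 + 117.58 i$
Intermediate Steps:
$W{\left(r,B \right)} = \sqrt{r + \frac{-2 + r}{2 + B}}$ ($W{\left(r,B \right)} = \sqrt{\frac{-2 + r}{2 + B} + r} = \sqrt{r + \frac{-2 + r}{2 + B}}$)
$\left(E{\left(6,4 \right)} + W{\left(-4,1 \right)}\right)^{2} = \left(6 \cdot 4 + \sqrt{\frac{-2 - 4 - 4 \left(2 + 1\right)}{2 + 1}}\right)^{2} = \left(24 + \sqrt{\frac{-2 - 4 - 12}{3}}\right)^{2} = \left(24 + \sqrt{\frac{1}{3} \left(-18\right)}\right)^{2} = \left(24 + \sqrt{-6}\right)^{2} = \left(24 + i \sqrt{6}\right)^{2}$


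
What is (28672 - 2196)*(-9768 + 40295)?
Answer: 808232852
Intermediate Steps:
(28672 - 2196)*(-9768 + 40295) = 26476*30527 = 808232852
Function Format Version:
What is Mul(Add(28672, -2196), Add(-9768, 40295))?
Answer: 808232852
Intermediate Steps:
Mul(Add(28672, -2196), Add(-9768, 40295)) = Mul(26476, 30527) = 808232852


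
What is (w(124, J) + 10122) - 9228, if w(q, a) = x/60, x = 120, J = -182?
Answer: 896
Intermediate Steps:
w(q, a) = 2 (w(q, a) = 120/60 = 120*(1/60) = 2)
(w(124, J) + 10122) - 9228 = (2 + 10122) - 9228 = 10124 - 9228 = 896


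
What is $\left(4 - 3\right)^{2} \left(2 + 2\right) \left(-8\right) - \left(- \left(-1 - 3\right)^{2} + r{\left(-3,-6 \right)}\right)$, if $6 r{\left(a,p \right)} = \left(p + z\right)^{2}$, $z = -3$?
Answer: $- \frac{59}{2} \approx -29.5$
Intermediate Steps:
$r{\left(a,p \right)} = \frac{\left(-3 + p\right)^{2}}{6}$ ($r{\left(a,p \right)} = \frac{\left(p - 3\right)^{2}}{6} = \frac{\left(-3 + p\right)^{2}}{6}$)
$\left(4 - 3\right)^{2} \left(2 + 2\right) \left(-8\right) - \left(- \left(-1 - 3\right)^{2} + r{\left(-3,-6 \right)}\right) = \left(4 - 3\right)^{2} \left(2 + 2\right) \left(-8\right) - \left(- \left(-1 - 3\right)^{2} + \frac{\left(-3 - 6\right)^{2}}{6}\right) = 1^{2} \cdot 4 \left(-8\right) + \left(\left(-4\right)^{2} - \frac{\left(-9\right)^{2}}{6}\right) = 1 \cdot 4 \left(-8\right) + \left(16 - \frac{1}{6} \cdot 81\right) = 4 \left(-8\right) + \left(16 - \frac{27}{2}\right) = -32 + \left(16 - \frac{27}{2}\right) = -32 + \frac{5}{2} = - \frac{59}{2}$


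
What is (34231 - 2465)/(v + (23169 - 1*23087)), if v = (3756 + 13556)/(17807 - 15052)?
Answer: 6251095/17373 ≈ 359.82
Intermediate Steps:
v = 17312/2755 ≈ 6.2838
(34231 - 2465)/(v + (23169 - 1*23087)) = (34231 - 2465)/(17312/2755 + (23169 - 1*23087)) = 31766/(17312/2755 + (23169 - 23087)) = 31766/(17312/2755 + 82) = 31766/(243222/2755) = 31766*(2755/243222) = 6251095/17373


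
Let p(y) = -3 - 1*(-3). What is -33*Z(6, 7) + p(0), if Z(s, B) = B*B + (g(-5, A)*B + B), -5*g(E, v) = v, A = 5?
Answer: -1617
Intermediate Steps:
g(E, v) = -v/5
p(y) = 0 (p(y) = -3 + 3 = 0)
Z(s, B) = B**2 (Z(s, B) = B*B + ((-1/5*5)*B + B) = B**2 + (-B + B) = B**2 + 0 = B**2)
-33*Z(6, 7) + p(0) = -33*7**2 + 0 = -33*49 + 0 = -1617 + 0 = -1617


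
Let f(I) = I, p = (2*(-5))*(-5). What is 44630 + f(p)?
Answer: 44680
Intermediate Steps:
p = 50 (p = -10*(-5) = 50)
44630 + f(p) = 44630 + 50 = 44680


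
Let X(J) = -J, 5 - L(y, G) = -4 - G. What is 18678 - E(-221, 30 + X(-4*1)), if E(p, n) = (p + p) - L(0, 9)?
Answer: 19138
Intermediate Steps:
L(y, G) = 9 + G (L(y, G) = 5 - (-4 - G) = 5 + (4 + G) = 9 + G)
E(p, n) = -18 + 2*p (E(p, n) = (p + p) - (9 + 9) = 2*p - 1*18 = 2*p - 18 = -18 + 2*p)
18678 - E(-221, 30 + X(-4*1)) = 18678 - (-18 + 2*(-221)) = 18678 - (-18 - 442) = 18678 - 1*(-460) = 18678 + 460 = 19138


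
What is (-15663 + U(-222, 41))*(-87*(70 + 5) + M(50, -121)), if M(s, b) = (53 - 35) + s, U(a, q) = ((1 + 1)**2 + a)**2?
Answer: -205726477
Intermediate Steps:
U(a, q) = (4 + a)**2 (U(a, q) = (2**2 + a)**2 = (4 + a)**2)
M(s, b) = 18 + s
(-15663 + U(-222, 41))*(-87*(70 + 5) + M(50, -121)) = (-15663 + (4 - 222)**2)*(-87*(70 + 5) + (18 + 50)) = (-15663 + (-218)**2)*(-87*75 + 68) = (-15663 + 47524)*(-6525 + 68) = 31861*(-6457) = -205726477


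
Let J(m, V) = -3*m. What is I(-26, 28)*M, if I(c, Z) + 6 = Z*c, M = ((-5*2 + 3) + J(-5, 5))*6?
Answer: -35232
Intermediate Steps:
M = 48 (M = ((-5*2 + 3) - 3*(-5))*6 = ((-10 + 3) + 15)*6 = (-7 + 15)*6 = 8*6 = 48)
I(c, Z) = -6 + Z*c
I(-26, 28)*M = (-6 + 28*(-26))*48 = (-6 - 728)*48 = -734*48 = -35232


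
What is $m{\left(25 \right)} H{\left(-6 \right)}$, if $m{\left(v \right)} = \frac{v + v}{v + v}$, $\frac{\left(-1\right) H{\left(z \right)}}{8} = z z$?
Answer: $-288$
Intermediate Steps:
$H{\left(z \right)} = - 8 z^{2}$ ($H{\left(z \right)} = - 8 z z = - 8 z^{2}$)
$m{\left(v \right)} = 1$ ($m{\left(v \right)} = \frac{2 v}{2 v} = 2 v \frac{1}{2 v} = 1$)
$m{\left(25 \right)} H{\left(-6 \right)} = 1 \left(- 8 \left(-6\right)^{2}\right) = 1 \left(\left(-8\right) 36\right) = 1 \left(-288\right) = -288$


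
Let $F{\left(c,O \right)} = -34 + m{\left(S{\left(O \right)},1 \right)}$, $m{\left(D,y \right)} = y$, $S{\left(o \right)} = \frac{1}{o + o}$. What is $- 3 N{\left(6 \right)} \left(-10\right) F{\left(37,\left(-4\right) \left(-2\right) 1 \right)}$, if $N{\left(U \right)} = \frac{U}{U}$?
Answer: $-990$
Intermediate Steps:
$S{\left(o \right)} = \frac{1}{2 o}$
$N{\left(U \right)} = 1$
$F{\left(c,O \right)} = -33$ ($F{\left(c,O \right)} = -34 + 1 = -33$)
$- 3 N{\left(6 \right)} \left(-10\right) F{\left(37,\left(-4\right) \left(-2\right) 1 \right)} = \left(-3\right) 1 \left(-10\right) \left(-33\right) = \left(-3\right) \left(-10\right) \left(-33\right) = 30 \left(-33\right) = -990$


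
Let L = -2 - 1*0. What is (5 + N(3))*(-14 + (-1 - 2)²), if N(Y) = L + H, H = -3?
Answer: 0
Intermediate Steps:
L = -2 (L = -2 + 0 = -2)
N(Y) = -5 (N(Y) = -2 - 3 = -5)
(5 + N(3))*(-14 + (-1 - 2)²) = (5 - 5)*(-14 + (-1 - 2)²) = 0*(-14 + (-3)²) = 0*(-14 + 9) = 0*(-5) = 0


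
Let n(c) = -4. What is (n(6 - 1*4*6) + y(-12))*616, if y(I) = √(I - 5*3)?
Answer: -2464 + 1848*I*√3 ≈ -2464.0 + 3200.8*I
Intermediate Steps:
y(I) = √(-15 + I) (y(I) = √(I - 15) = √(-15 + I))
(n(6 - 1*4*6) + y(-12))*616 = (-4 + √(-15 - 12))*616 = (-4 + √(-27))*616 = (-4 + 3*I*√3)*616 = -2464 + 1848*I*√3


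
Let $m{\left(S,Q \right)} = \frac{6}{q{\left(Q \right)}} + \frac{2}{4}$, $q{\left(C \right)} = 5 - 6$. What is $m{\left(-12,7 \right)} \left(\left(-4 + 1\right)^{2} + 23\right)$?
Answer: $-176$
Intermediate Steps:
$q{\left(C \right)} = -1$ ($q{\left(C \right)} = 5 - 6 = -1$)
$m{\left(S,Q \right)} = - \frac{11}{2}$ ($m{\left(S,Q \right)} = \frac{6}{-1} + \frac{2}{4} = 6 \left(-1\right) + 2 \cdot \frac{1}{4} = -6 + \frac{1}{2} = - \frac{11}{2}$)
$m{\left(-12,7 \right)} \left(\left(-4 + 1\right)^{2} + 23\right) = - \frac{11 \left(\left(-4 + 1\right)^{2} + 23\right)}{2} = - \frac{11 \left(\left(-3\right)^{2} + 23\right)}{2} = - \frac{11 \left(9 + 23\right)}{2} = \left(- \frac{11}{2}\right) 32 = -176$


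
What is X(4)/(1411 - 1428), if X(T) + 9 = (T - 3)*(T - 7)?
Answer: 12/17 ≈ 0.70588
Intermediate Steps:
X(T) = -9 + (-7 + T)*(-3 + T) (X(T) = -9 + (T - 3)*(T - 7) = -9 + (-3 + T)*(-7 + T) = -9 + (-7 + T)*(-3 + T))
X(4)/(1411 - 1428) = (12 + 4² - 10*4)/(1411 - 1428) = (12 + 16 - 40)/(-17) = -12*(-1/17) = 12/17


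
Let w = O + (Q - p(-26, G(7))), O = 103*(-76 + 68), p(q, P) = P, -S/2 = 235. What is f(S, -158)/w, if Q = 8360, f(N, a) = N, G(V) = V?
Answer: -470/7529 ≈ -0.062425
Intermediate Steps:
S = -470 (S = -2*235 = -470)
O = -824 (O = 103*(-8) = -824)
w = 7529 (w = -824 + (8360 - 1*7) = -824 + (8360 - 7) = -824 + 8353 = 7529)
f(S, -158)/w = -470/7529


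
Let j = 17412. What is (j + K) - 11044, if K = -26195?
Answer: -19827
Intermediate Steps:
(j + K) - 11044 = (17412 - 26195) - 11044 = -8783 - 11044 = -19827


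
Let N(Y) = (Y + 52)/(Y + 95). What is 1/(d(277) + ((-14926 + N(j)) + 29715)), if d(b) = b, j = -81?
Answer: 14/210895 ≈ 6.6384e-5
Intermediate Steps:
N(Y) = (52 + Y)/(95 + Y)
1/(d(277) + ((-14926 + N(j)) + 29715)) = 1/(277 + ((-14926 + (52 - 81)/(95 - 81)) + 29715)) = 1/(277 + ((-14926 - 29/14) + 29715)) = 1/(277 + (-208993/14 + 29715)) = 1/(277 + 207017/14) = 1/(210895/14) = 14/210895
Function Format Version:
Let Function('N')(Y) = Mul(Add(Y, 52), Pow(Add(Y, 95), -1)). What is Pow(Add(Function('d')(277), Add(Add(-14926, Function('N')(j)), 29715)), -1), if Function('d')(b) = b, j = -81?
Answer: Rational(14, 210895) ≈ 6.6384e-5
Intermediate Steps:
Function('N')(Y) = Mul(Pow(Add(95, Y), -1), Add(52, Y)) (Function('N')(Y) = Mul(Add(52, Y), Pow(Add(95, Y), -1)) = Mul(Pow(Add(95, Y), -1), Add(52, Y)))
Pow(Add(Function('d')(277), Add(Add(-14926, Function('N')(j)), 29715)), -1) = Pow(Add(277, Add(Add(-14926, Mul(Pow(Add(95, -81), -1), Add(52, -81))), 29715)), -1) = Pow(Add(277, Add(Add(-14926, Mul(Pow(14, -1), -29)), 29715)), -1) = Pow(Add(277, Add(Add(-14926, Mul(Rational(1, 14), -29)), 29715)), -1) = Pow(Add(277, Add(Add(-14926, Rational(-29, 14)), 29715)), -1) = Pow(Add(277, Add(Rational(-208993, 14), 29715)), -1) = Pow(Add(277, Rational(207017, 14)), -1) = Pow(Rational(210895, 14), -1) = Rational(14, 210895)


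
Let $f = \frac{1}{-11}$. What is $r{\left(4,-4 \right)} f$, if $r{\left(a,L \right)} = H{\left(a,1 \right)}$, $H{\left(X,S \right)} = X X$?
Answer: $- \frac{16}{11} \approx -1.4545$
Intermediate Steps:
$f = - \frac{1}{11} \approx -0.090909$
$H{\left(X,S \right)} = X^{2}$
$r{\left(a,L \right)} = a^{2}$
$r{\left(4,-4 \right)} f = 4^{2} \left(- \frac{1}{11}\right) = 16 \left(- \frac{1}{11}\right) = - \frac{16}{11}$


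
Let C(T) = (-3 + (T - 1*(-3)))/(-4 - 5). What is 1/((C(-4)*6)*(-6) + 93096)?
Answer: 1/93080 ≈ 1.0743e-5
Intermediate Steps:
C(T) = -T/9 (C(T) = (-3 + (T + 3))/(-9) = (-3 + (3 + T))*(-⅑) = T*(-⅑) = -T/9)
1/((C(-4)*6)*(-6) + 93096) = 1/((-⅑*(-4)*6)*(-6) + 93096) = 1/(((4/9)*6)*(-6) + 93096) = 1/((8/3)*(-6) + 93096) = 1/(-16 + 93096) = 1/93080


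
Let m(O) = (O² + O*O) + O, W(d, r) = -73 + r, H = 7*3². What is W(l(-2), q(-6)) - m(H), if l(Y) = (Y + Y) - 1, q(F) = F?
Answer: -8080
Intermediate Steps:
l(Y) = -1 + 2*Y (l(Y) = 2*Y - 1 = -1 + 2*Y)
H = 63 (H = 7*9 = 63)
m(O) = O + 2*O² (m(O) = (O² + O²) + O = 2*O² + O = O + 2*O²)
W(l(-2), q(-6)) - m(H) = (-73 - 6) - 63*(1 + 2*63) = -79 - 63*(1 + 126) = -79 - 63*127 = -79 - 1*8001 = -79 - 8001 = -8080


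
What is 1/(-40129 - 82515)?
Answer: -1/122644 ≈ -8.1537e-6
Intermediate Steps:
1/(-40129 - 82515) = 1/(-122644) = -1/122644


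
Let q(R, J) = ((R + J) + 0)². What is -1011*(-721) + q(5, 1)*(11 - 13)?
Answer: 728859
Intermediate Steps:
q(R, J) = (J + R)² (q(R, J) = ((J + R) + 0)² = (J + R)²)
-1011*(-721) + q(5, 1)*(11 - 13) = -1011*(-721) + (1 + 5)²*(11 - 13) = 728931 + 6²*(-2) = 728931 + 36*(-2) = 728931 - 72 = 728859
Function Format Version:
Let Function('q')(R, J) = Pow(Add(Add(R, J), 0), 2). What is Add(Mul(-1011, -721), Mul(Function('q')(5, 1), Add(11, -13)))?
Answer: 728859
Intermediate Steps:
Function('q')(R, J) = Pow(Add(J, R), 2) (Function('q')(R, J) = Pow(Add(Add(J, R), 0), 2) = Pow(Add(J, R), 2))
Add(Mul(-1011, -721), Mul(Function('q')(5, 1), Add(11, -13))) = Add(Mul(-1011, -721), Mul(Pow(Add(1, 5), 2), Add(11, -13))) = Add(728931, Mul(Pow(6, 2), -2)) = Add(728931, Mul(36, -2)) = Add(728931, -72) = 728859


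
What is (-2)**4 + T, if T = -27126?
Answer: -27110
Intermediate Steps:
(-2)**4 + T = (-2)**4 - 27126 = 16 - 27126 = -27110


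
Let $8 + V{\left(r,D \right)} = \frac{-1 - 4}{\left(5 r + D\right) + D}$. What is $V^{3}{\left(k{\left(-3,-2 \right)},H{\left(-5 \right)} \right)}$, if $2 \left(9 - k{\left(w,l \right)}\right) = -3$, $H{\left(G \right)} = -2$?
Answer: $- \frac{485587656}{912673} \approx -532.05$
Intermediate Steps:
$k{\left(w,l \right)} = \frac{21}{2}$ ($k{\left(w,l \right)} = 9 - - \frac{3}{2} = 9 + \frac{3}{2} = \frac{21}{2}$)
$V{\left(r,D \right)} = -8 - \frac{5}{2 D + 5 r}$ ($V{\left(r,D \right)} = -8 + \frac{-1 - 4}{\left(5 r + D\right) + D} = -8 - \frac{5}{\left(D + 5 r\right) + D} = -8 - \frac{5}{2 D + 5 r}$)
$V^{3}{\left(k{\left(-3,-2 \right)},H{\left(-5 \right)} \right)} = \left(\frac{-5 - 420 - -32}{2 \left(-2\right) + 5 \cdot \frac{21}{2}}\right)^{3} = \left(\frac{-5 - 420 + 32}{-4 + \frac{105}{2}}\right)^{3} = \left(\frac{1}{\frac{97}{2}} \left(-393\right)\right)^{3} = \left(\frac{2}{97} \left(-393\right)\right)^{3} = \left(- \frac{786}{97}\right)^{3} = - \frac{485587656}{912673}$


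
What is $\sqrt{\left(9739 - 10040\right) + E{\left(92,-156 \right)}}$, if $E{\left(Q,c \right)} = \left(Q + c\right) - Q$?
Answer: $i \sqrt{457} \approx 21.378 i$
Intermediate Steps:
$E{\left(Q,c \right)} = c$
$\sqrt{\left(9739 - 10040\right) + E{\left(92,-156 \right)}} = \sqrt{\left(9739 - 10040\right) - 156} = \sqrt{-301 - 156} = \sqrt{-457} = i \sqrt{457}$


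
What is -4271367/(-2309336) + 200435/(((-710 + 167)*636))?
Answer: 253059072389/199381142232 ≈ 1.2692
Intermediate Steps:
-4271367/(-2309336) + 200435/(((-710 + 167)*636)) = -4271367*(-1/2309336) + 200435/((-543*636)) = 4271367/2309336 + 200435/(-345348) = 4271367/2309336 + 200435*(-1/345348) = 4271367/2309336 - 200435/345348 = 253059072389/199381142232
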